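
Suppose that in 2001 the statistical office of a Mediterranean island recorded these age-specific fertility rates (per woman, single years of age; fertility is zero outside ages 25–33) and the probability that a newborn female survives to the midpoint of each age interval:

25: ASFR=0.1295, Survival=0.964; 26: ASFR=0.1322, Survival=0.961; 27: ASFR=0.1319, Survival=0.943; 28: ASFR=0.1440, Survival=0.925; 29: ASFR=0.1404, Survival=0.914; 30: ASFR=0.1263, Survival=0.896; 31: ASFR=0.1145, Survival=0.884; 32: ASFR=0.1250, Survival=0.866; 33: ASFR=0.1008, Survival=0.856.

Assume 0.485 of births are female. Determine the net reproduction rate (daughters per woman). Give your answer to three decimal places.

0.508

Proportion female at birth = 0.485.
Each age group contributes 1 × ASFR × survival:
  25: 1 × 0.1295 × 0.964 = 0.12484
  26: 1 × 0.1322 × 0.961 = 0.12704
  27: 1 × 0.1319 × 0.943 = 0.12438
  28: 1 × 0.1440 × 0.925 = 0.13320
  29: 1 × 0.1404 × 0.914 = 0.12833
  30: 1 × 0.1263 × 0.896 = 0.11316
  31: 1 × 0.1145 × 0.884 = 0.10122
  32: 1 × 0.1250 × 0.866 = 0.10825
  33: 1 × 0.1008 × 0.856 = 0.08628
Sum = 1.04670
NRR = 0.485 × 1.04670 = 0.50765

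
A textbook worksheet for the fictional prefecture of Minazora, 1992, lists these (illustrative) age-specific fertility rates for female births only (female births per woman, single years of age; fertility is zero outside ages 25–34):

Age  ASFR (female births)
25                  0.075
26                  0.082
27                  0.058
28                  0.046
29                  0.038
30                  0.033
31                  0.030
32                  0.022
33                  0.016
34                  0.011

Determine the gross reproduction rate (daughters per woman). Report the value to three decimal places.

Sum of female ASFRs = 0.075 + 0.082 + 0.058 + 0.046 + 0.038 + 0.033 + 0.030 + 0.022 + 0.016 + 0.011 = 0.411
GRR = 0.411

0.411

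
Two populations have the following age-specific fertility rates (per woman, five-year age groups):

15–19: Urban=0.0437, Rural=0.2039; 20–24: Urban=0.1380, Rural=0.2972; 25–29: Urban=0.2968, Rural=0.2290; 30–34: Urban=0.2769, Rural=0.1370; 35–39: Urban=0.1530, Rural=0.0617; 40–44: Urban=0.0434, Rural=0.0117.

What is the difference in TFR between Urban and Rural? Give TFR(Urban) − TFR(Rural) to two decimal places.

Urban:
  Sum of ASFRs = 0.0437 + 0.1380 + 0.2968 + 0.2769 + 0.1530 + 0.0434 = 0.9518
  TFR = 5 × 0.9518 = 4.759
Rural:
  Sum of ASFRs = 0.2039 + 0.2972 + 0.2290 + 0.1370 + 0.0617 + 0.0117 = 0.9405
  TFR = 5 × 0.9405 = 4.7025
Difference = 4.759 − 4.7025 = 0.0565

0.06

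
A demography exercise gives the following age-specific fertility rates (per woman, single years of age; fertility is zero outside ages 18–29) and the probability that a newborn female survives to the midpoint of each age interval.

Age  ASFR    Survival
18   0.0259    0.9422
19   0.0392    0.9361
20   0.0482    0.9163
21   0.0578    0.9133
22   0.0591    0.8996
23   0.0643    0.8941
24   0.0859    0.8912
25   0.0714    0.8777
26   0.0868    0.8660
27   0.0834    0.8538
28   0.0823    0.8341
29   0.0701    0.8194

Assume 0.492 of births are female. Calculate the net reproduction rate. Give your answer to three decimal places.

0.335

Proportion female at birth = 0.492.
Weighting each age-specific rate by interval width and survival:
  18: 1 × 0.0259 × 0.9422 = 0.02440
  19: 1 × 0.0392 × 0.9361 = 0.03670
  20: 1 × 0.0482 × 0.9163 = 0.04417
  21: 1 × 0.0578 × 0.9133 = 0.05279
  22: 1 × 0.0591 × 0.8996 = 0.05317
  23: 1 × 0.0643 × 0.8941 = 0.05749
  24: 1 × 0.0859 × 0.8912 = 0.07655
  25: 1 × 0.0714 × 0.8777 = 0.06267
  26: 1 × 0.0868 × 0.8660 = 0.07517
  27: 1 × 0.0834 × 0.8538 = 0.07121
  28: 1 × 0.0823 × 0.8341 = 0.06865
  29: 1 × 0.0701 × 0.8194 = 0.05744
Sum = 0.68041
NRR = 0.492 × 0.68041 = 0.33476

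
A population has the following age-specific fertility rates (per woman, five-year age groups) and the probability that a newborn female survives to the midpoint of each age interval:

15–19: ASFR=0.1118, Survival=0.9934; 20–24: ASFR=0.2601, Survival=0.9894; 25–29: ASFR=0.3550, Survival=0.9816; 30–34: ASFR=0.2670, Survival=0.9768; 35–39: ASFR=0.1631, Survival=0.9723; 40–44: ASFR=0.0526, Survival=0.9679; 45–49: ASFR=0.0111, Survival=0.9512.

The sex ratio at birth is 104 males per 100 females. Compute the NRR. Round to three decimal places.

2.936

Proportion female at birth = 100 / (100 + 104) = 0.49020.
Each age group contributes 5 × ASFR × survival:
  15–19: 5 × 0.1118 × 0.9934 = 0.55531
  20–24: 5 × 0.2601 × 0.9894 = 1.28671
  25–29: 5 × 0.3550 × 0.9816 = 1.74234
  30–34: 5 × 0.2670 × 0.9768 = 1.30403
  35–39: 5 × 0.1631 × 0.9723 = 0.79291
  40–44: 5 × 0.0526 × 0.9679 = 0.25456
  45–49: 5 × 0.0111 × 0.9512 = 0.05279
Sum = 5.98865
NRR = 0.49020 × 5.98865 = 2.93564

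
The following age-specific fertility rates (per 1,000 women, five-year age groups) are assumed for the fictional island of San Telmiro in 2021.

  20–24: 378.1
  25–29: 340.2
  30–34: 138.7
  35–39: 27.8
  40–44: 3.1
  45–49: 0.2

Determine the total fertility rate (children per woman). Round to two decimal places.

4.44

Sum of ASFRs = 378.1 + 340.2 + 138.7 + 27.8 + 3.1 + 0.2 = 888.1
TFR = 5 × 888.1 / 1000 = 4.4405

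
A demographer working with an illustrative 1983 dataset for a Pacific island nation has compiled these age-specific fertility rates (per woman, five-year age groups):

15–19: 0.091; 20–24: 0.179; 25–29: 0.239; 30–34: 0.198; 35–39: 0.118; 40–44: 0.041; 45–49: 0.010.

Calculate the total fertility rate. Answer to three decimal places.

Sum of ASFRs = 0.091 + 0.179 + 0.239 + 0.198 + 0.118 + 0.041 + 0.010 = 0.876
TFR = 5 × 0.876 = 4.38

4.380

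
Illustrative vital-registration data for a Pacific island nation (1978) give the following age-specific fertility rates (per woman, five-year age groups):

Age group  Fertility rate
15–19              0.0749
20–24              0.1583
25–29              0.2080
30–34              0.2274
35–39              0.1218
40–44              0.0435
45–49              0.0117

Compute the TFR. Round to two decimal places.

4.23

Sum of ASFRs = 0.0749 + 0.1583 + 0.2080 + 0.2274 + 0.1218 + 0.0435 + 0.0117 = 0.8456
TFR = 5 × 0.8456 = 4.228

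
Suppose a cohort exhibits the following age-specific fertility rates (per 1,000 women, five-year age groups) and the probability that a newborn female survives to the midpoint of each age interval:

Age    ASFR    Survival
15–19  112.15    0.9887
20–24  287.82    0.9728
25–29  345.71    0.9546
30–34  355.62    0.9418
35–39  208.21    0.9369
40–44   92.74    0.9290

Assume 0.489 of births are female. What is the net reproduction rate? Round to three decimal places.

3.269

Proportion female at birth = 0.489.
Survival-weighted fertility by age (5·fₓ·Sₓ):
  15–19: 5 × 112.15/1000 × 0.9887 = 0.55441
  20–24: 5 × 287.82/1000 × 0.9728 = 1.39996
  25–29: 5 × 345.71/1000 × 0.9546 = 1.65007
  30–34: 5 × 355.62/1000 × 0.9418 = 1.67461
  35–39: 5 × 208.21/1000 × 0.9369 = 0.97536
  40–44: 5 × 92.74/1000 × 0.9290 = 0.43078
Sum = 6.68519
NRR = 0.489 × 6.68519 = 3.26906
An NRR exceeding 1 indicates intrinsic growth under these rates.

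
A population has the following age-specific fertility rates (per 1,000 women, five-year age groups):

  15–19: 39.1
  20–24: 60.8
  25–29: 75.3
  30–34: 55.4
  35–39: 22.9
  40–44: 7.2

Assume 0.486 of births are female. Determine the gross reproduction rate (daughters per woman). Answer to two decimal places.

0.63

Proportion female at birth = 0.486.
Sum of ASFRs = 39.1 + 60.8 + 75.3 + 55.4 + 22.9 + 7.2 = 260.7
TFR = 5 × 260.7 / 1000 = 1.3035
GRR = 0.486 × 1.3035 = 0.63350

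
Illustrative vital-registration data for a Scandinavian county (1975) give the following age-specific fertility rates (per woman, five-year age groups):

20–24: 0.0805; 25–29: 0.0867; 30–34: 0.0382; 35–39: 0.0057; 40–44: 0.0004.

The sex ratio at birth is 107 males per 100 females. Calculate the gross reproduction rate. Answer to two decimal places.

Proportion female at birth = 100 / (100 + 107) = 0.48309.
Sum of ASFRs = 0.0805 + 0.0867 + 0.0382 + 0.0057 + 0.0004 = 0.2115
TFR = 5 × 0.2115 = 1.0575
GRR = 0.48309 × 1.0575 = 0.51087

0.51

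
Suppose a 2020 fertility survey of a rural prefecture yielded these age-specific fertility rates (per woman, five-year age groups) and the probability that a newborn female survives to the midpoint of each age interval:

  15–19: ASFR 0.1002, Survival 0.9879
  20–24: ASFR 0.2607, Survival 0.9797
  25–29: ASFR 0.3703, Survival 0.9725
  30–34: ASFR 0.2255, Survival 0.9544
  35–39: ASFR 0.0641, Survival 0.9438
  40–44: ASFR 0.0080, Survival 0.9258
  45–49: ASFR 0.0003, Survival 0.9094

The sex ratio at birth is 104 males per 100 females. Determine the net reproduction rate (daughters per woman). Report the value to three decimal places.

Proportion female at birth = 100 / (100 + 104) = 0.49020.
Weighting each age-specific rate by interval width and survival:
  15–19: 5 × 0.1002 × 0.9879 = 0.49494
  20–24: 5 × 0.2607 × 0.9797 = 1.27704
  25–29: 5 × 0.3703 × 0.9725 = 1.80058
  30–34: 5 × 0.2255 × 0.9544 = 1.07609
  35–39: 5 × 0.0641 × 0.9438 = 0.30249
  40–44: 5 × 0.0080 × 0.9258 = 0.03703
  45–49: 5 × 0.0003 × 0.9094 = 0.00136
Sum = 4.98953
NRR = 0.49020 × 4.98953 = 2.44587

2.446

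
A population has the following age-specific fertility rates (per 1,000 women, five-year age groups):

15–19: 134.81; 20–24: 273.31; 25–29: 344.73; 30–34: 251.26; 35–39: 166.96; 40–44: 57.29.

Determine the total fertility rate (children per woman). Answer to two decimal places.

Sum of ASFRs = 134.81 + 273.31 + 344.73 + 251.26 + 166.96 + 57.29 = 1228.36
TFR = 5 × 1228.36 / 1000 = 6.1418

6.14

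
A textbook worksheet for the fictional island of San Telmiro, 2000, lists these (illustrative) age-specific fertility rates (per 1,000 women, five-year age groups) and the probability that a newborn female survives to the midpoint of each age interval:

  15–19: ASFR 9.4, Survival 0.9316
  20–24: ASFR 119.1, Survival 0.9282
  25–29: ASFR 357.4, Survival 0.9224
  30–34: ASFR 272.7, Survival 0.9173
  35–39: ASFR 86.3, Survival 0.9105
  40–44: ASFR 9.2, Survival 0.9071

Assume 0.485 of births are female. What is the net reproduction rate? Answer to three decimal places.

1.906

Proportion female at birth = 0.485.
Each age group contributes 5 × ASFR × survival:
  15–19: 5 × 9.4/1000 × 0.9316 = 0.04379
  20–24: 5 × 119.1/1000 × 0.9282 = 0.55274
  25–29: 5 × 357.4/1000 × 0.9224 = 1.64833
  30–34: 5 × 272.7/1000 × 0.9173 = 1.25074
  35–39: 5 × 86.3/1000 × 0.9105 = 0.39288
  40–44: 5 × 9.2/1000 × 0.9071 = 0.04173
Sum = 3.93021
NRR = 0.485 × 3.93021 = 1.90615
An NRR exceeding 1 indicates intrinsic growth under these rates.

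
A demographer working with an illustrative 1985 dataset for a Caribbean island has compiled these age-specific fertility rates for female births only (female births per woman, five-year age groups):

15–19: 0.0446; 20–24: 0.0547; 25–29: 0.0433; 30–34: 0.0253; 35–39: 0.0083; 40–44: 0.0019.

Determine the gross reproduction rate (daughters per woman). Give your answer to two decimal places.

Sum of female ASFRs = 0.0446 + 0.0547 + 0.0433 + 0.0253 + 0.0083 + 0.0019 = 0.1781
GRR = 5 × 0.1781 = 0.8905

0.89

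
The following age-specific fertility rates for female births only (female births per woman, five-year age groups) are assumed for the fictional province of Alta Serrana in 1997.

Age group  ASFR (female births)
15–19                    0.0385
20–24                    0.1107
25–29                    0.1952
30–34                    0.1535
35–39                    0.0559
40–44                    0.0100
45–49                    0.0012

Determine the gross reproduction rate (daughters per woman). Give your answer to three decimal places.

2.825

Sum of female ASFRs = 0.0385 + 0.1107 + 0.1952 + 0.1535 + 0.0559 + 0.0100 + 0.0012 = 0.5650
GRR = 5 × 0.5650 = 2.825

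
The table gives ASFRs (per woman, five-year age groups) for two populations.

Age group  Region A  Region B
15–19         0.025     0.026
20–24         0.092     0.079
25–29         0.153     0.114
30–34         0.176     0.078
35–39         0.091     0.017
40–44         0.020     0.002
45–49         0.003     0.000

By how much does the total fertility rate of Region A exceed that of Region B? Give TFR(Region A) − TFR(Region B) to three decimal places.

1.220

Region A:
  Sum of ASFRs = 0.025 + 0.092 + 0.153 + 0.176 + 0.091 + 0.020 + 0.003 = 0.560
  TFR = 5 × 0.560 = 2.8
Region B:
  Sum of ASFRs = 0.026 + 0.079 + 0.114 + 0.078 + 0.017 + 0.002 + 0.000 = 0.316
  TFR = 5 × 0.316 = 1.58
Difference = 2.8 − 1.58 = 1.22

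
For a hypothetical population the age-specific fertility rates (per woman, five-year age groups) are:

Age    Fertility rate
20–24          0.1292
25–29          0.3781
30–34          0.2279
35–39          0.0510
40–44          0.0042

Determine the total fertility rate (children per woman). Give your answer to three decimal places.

3.952

Sum of ASFRs = 0.1292 + 0.3781 + 0.2279 + 0.0510 + 0.0042 = 0.7904
TFR = 5 × 0.7904 = 3.952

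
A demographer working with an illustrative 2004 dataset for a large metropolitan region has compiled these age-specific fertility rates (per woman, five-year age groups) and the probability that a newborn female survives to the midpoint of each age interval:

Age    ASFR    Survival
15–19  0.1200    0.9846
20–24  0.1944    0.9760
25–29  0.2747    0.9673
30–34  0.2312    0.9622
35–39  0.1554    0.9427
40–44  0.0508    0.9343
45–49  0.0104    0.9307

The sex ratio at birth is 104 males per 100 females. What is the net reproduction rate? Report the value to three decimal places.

2.450

Proportion female at birth = 100 / (100 + 104) = 0.49020.
Per-age-group product (5 × ASFR × survival probability):
  15–19: 5 × 0.1200 × 0.9846 = 0.59076
  20–24: 5 × 0.1944 × 0.9760 = 0.94867
  25–29: 5 × 0.2747 × 0.9673 = 1.32859
  30–34: 5 × 0.2312 × 0.9622 = 1.11230
  35–39: 5 × 0.1554 × 0.9427 = 0.73248
  40–44: 5 × 0.0508 × 0.9343 = 0.23731
  45–49: 5 × 0.0104 × 0.9307 = 0.04840
Sum = 4.99851
NRR = 0.49020 × 4.99851 = 2.45027
NRR > 1, so each generation more than replaces itself.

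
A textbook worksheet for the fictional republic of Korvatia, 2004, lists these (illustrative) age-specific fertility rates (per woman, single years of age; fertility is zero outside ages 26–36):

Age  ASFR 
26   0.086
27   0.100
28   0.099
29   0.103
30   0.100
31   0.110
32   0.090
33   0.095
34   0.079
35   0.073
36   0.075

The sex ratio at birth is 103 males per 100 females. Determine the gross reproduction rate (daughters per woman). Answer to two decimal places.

0.50

Proportion female at birth = 100 / (100 + 103) = 0.49261.
Sum of ASFRs = 0.086 + 0.100 + 0.099 + 0.103 + 0.100 + 0.110 + 0.090 + 0.095 + 0.079 + 0.073 + 0.075 = 1.010
TFR = 1.01
GRR = 0.49261 × 1.01 = 0.49754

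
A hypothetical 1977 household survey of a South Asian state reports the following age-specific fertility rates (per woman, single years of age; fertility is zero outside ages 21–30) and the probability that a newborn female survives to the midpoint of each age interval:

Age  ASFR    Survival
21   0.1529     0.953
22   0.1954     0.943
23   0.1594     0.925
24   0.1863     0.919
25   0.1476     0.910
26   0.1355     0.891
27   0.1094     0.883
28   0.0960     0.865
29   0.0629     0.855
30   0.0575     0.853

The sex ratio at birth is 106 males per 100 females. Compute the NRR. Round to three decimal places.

0.576

Proportion female at birth = 100 / (100 + 106) = 0.48544.
Each age group contributes 1 × ASFR × survival:
  21: 1 × 0.1529 × 0.953 = 0.14571
  22: 1 × 0.1954 × 0.943 = 0.18426
  23: 1 × 0.1594 × 0.925 = 0.14745
  24: 1 × 0.1863 × 0.919 = 0.17121
  25: 1 × 0.1476 × 0.910 = 0.13432
  26: 1 × 0.1355 × 0.891 = 0.12073
  27: 1 × 0.1094 × 0.883 = 0.09660
  28: 1 × 0.0960 × 0.865 = 0.08304
  29: 1 × 0.0629 × 0.855 = 0.05378
  30: 1 × 0.0575 × 0.853 = 0.04905
Sum = 1.18615
NRR = 0.48544 × 1.18615 = 0.57580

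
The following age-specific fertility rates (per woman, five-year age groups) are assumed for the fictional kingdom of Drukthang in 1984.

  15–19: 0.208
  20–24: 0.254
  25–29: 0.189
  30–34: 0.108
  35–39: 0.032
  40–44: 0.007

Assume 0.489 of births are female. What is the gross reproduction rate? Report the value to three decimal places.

Proportion female at birth = 0.489.
Sum of ASFRs = 0.208 + 0.254 + 0.189 + 0.108 + 0.032 + 0.007 = 0.798
TFR = 5 × 0.798 = 3.99
GRR = 0.489 × 3.99 = 1.95111

1.951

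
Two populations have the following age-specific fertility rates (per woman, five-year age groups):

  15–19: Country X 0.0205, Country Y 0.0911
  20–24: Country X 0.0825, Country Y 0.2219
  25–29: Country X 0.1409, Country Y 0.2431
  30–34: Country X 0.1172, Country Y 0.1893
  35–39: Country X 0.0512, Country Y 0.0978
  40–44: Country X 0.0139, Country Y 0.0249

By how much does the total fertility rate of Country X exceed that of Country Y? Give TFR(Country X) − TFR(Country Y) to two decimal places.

Country X:
  Sum of ASFRs = 0.0205 + 0.0825 + 0.1409 + 0.1172 + 0.0512 + 0.0139 = 0.4262
  TFR = 5 × 0.4262 = 2.131
Country Y:
  Sum of ASFRs = 0.0911 + 0.2219 + 0.2431 + 0.1893 + 0.0978 + 0.0249 = 0.8681
  TFR = 5 × 0.8681 = 4.3405
Difference = 2.131 − 4.3405 = -2.2095

-2.21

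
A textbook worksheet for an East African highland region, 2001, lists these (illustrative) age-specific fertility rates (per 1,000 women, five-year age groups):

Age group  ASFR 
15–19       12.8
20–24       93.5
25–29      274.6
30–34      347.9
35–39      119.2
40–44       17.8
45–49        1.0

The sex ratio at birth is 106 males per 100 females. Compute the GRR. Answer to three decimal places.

2.104

Proportion female at birth = 100 / (100 + 106) = 0.48544.
Sum of ASFRs = 12.8 + 93.5 + 274.6 + 347.9 + 119.2 + 17.8 + 1.0 = 866.8
TFR = 5 × 866.8 / 1000 = 4.334
GRR = 0.48544 × 4.334 = 2.10390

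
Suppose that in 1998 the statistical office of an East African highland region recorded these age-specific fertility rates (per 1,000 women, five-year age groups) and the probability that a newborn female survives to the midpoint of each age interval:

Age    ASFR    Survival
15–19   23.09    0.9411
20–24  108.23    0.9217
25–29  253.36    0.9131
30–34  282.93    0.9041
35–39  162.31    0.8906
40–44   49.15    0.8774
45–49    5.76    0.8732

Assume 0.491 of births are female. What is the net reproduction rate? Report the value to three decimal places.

1.967

Proportion female at birth = 0.491.
Survival-weighted fertility by age (5·fₓ·Sₓ):
  15–19: 5 × 23.09/1000 × 0.9411 = 0.10865
  20–24: 5 × 108.23/1000 × 0.9217 = 0.49878
  25–29: 5 × 253.36/1000 × 0.9131 = 1.15672
  30–34: 5 × 282.93/1000 × 0.9041 = 1.27899
  35–39: 5 × 162.31/1000 × 0.8906 = 0.72277
  40–44: 5 × 49.15/1000 × 0.8774 = 0.21562
  45–49: 5 × 5.76/1000 × 0.8732 = 0.02515
Sum = 4.00668
NRR = 0.491 × 4.00668 = 1.96728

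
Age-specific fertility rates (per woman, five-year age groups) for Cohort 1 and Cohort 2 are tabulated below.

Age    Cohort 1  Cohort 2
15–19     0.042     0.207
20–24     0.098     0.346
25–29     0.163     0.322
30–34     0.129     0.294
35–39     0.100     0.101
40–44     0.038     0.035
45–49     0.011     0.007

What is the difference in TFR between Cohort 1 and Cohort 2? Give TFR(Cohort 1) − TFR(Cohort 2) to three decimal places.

Cohort 1:
  Sum of ASFRs = 0.042 + 0.098 + 0.163 + 0.129 + 0.100 + 0.038 + 0.011 = 0.581
  TFR = 5 × 0.581 = 2.905
Cohort 2:
  Sum of ASFRs = 0.207 + 0.346 + 0.322 + 0.294 + 0.101 + 0.035 + 0.007 = 1.312
  TFR = 5 × 1.312 = 6.56
Difference = 2.905 − 6.56 = -3.655

-3.655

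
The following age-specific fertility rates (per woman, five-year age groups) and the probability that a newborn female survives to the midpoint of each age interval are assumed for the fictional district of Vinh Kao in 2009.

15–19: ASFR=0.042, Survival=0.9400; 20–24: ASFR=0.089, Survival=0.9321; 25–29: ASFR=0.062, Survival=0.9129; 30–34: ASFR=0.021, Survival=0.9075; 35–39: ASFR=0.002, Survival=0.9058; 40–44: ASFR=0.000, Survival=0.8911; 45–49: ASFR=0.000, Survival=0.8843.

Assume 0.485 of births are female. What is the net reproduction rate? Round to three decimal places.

Proportion female at birth = 0.485.
Per-age-group product (5 × ASFR × survival probability):
  15–19: 5 × 0.042 × 0.9400 = 0.19740
  20–24: 5 × 0.089 × 0.9321 = 0.41478
  25–29: 5 × 0.062 × 0.9129 = 0.28300
  30–34: 5 × 0.021 × 0.9075 = 0.09529
  35–39: 5 × 0.002 × 0.9058 = 0.00906
  40–44: 5 × 0.000 × 0.8911 = 0.00000
  45–49: 5 × 0.000 × 0.8843 = 0.00000
Sum = 0.99953
NRR = 0.485 × 0.99953 = 0.48477
With NRR below 1 the population is below replacement fertility.

0.485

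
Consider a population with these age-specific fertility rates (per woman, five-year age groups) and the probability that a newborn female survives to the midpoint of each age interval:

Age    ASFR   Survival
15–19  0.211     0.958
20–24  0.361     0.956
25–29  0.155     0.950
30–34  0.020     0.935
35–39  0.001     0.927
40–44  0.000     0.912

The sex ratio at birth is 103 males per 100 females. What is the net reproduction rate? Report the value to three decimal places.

Proportion female at birth = 100 / (100 + 103) = 0.49261.
Weighting each age-specific rate by interval width and survival:
  15–19: 5 × 0.211 × 0.958 = 1.01069
  20–24: 5 × 0.361 × 0.956 = 1.72558
  25–29: 5 × 0.155 × 0.950 = 0.73625
  30–34: 5 × 0.020 × 0.935 = 0.09350
  35–39: 5 × 0.001 × 0.927 = 0.00464
  40–44: 5 × 0.000 × 0.912 = 0.00000
Sum = 3.57066
NRR = 0.49261 × 3.57066 = 1.75894

1.759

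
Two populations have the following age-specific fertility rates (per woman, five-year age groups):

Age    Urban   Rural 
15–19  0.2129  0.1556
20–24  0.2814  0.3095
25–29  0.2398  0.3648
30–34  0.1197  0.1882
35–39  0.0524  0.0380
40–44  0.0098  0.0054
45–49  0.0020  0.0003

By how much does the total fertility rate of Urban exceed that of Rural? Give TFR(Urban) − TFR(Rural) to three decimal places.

Urban:
  Sum of ASFRs = 0.2129 + 0.2814 + 0.2398 + 0.1197 + 0.0524 + 0.0098 + 0.0020 = 0.9180
  TFR = 5 × 0.9180 = 4.59
Rural:
  Sum of ASFRs = 0.1556 + 0.3095 + 0.3648 + 0.1882 + 0.0380 + 0.0054 + 0.0003 = 1.0618
  TFR = 5 × 1.0618 = 5.309
Difference = 4.59 − 5.309 = -0.719

-0.719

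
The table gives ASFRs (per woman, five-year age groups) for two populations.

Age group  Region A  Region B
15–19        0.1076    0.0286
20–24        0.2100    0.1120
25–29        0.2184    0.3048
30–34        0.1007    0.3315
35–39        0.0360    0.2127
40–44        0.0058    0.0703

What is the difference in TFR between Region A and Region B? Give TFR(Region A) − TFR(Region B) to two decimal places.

Region A:
  Sum of ASFRs = 0.1076 + 0.2100 + 0.2184 + 0.1007 + 0.0360 + 0.0058 = 0.6785
  TFR = 5 × 0.6785 = 3.3925
Region B:
  Sum of ASFRs = 0.0286 + 0.1120 + 0.3048 + 0.3315 + 0.2127 + 0.0703 = 1.0599
  TFR = 5 × 1.0599 = 5.2995
Difference = 3.3925 − 5.2995 = -1.907

-1.91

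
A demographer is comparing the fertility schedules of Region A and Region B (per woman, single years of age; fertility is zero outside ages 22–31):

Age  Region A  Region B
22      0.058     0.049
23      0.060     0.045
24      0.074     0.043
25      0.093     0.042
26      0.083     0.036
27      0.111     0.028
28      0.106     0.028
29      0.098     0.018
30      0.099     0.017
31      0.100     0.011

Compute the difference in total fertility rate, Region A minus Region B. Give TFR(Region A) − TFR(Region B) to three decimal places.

Region A:
  Sum of ASFRs = 0.058 + 0.060 + 0.074 + 0.093 + 0.083 + 0.111 + 0.106 + 0.098 + 0.099 + 0.100 = 0.882
  TFR = 0.882
Region B:
  Sum of ASFRs = 0.049 + 0.045 + 0.043 + 0.042 + 0.036 + 0.028 + 0.028 + 0.018 + 0.017 + 0.011 = 0.317
  TFR = 0.317
Difference = 0.882 − 0.317 = 0.565

0.565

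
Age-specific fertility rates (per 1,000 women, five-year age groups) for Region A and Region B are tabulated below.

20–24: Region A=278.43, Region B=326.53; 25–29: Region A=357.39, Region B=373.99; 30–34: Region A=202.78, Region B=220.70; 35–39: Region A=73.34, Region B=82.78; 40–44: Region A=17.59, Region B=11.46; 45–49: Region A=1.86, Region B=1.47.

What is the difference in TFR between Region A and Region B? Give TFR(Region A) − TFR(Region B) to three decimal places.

Region A:
  Sum of ASFRs = 278.43 + 357.39 + 202.78 + 73.34 + 17.59 + 1.86 = 931.39
  TFR = 5 × 931.39 / 1000 = 4.65695
Region B:
  Sum of ASFRs = 326.53 + 373.99 + 220.70 + 82.78 + 11.46 + 1.47 = 1016.93
  TFR = 5 × 1016.93 / 1000 = 5.08465
Difference = 4.65695 − 5.08465 = -0.4277

-0.428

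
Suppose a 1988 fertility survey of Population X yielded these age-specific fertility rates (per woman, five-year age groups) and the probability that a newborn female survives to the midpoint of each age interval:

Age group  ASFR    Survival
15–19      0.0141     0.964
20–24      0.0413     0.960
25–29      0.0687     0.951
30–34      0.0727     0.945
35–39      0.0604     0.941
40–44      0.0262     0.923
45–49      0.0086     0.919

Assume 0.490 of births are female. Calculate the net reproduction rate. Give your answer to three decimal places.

0.677

Proportion female at birth = 0.490.
Weighting each age-specific rate by interval width and survival:
  15–19: 5 × 0.0141 × 0.964 = 0.06796
  20–24: 5 × 0.0413 × 0.960 = 0.19824
  25–29: 5 × 0.0687 × 0.951 = 0.32667
  30–34: 5 × 0.0727 × 0.945 = 0.34351
  35–39: 5 × 0.0604 × 0.941 = 0.28418
  40–44: 5 × 0.0262 × 0.923 = 0.12091
  45–49: 5 × 0.0086 × 0.919 = 0.03952
Sum = 1.38099
NRR = 0.490 × 1.38099 = 0.67669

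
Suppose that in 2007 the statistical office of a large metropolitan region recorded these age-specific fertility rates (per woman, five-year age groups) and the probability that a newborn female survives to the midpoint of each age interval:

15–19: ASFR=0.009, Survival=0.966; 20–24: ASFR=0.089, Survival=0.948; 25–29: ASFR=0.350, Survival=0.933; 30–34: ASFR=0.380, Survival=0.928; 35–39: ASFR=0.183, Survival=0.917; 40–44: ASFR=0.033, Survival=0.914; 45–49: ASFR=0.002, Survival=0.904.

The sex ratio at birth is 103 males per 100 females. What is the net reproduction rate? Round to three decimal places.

Proportion female at birth = 100 / (100 + 103) = 0.49261.
Weighting each age-specific rate by interval width and survival:
  15–19: 5 × 0.009 × 0.966 = 0.04347
  20–24: 5 × 0.089 × 0.948 = 0.42186
  25–29: 5 × 0.350 × 0.933 = 1.63275
  30–34: 5 × 0.380 × 0.928 = 1.76320
  35–39: 5 × 0.183 × 0.917 = 0.83906
  40–44: 5 × 0.033 × 0.914 = 0.15081
  45–49: 5 × 0.002 × 0.904 = 0.00904
Sum = 4.86019
NRR = 0.49261 × 4.86019 = 2.39418
With NRR above 1 the population is above replacement fertility.

2.394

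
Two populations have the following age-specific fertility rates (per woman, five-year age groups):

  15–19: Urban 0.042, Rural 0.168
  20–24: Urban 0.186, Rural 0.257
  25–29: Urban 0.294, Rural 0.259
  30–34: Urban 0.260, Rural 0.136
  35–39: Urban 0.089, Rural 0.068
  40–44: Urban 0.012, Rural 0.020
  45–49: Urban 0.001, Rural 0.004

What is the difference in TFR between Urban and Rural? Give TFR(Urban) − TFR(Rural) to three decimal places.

Urban:
  Sum of ASFRs = 0.042 + 0.186 + 0.294 + 0.260 + 0.089 + 0.012 + 0.001 = 0.884
  TFR = 5 × 0.884 = 4.42
Rural:
  Sum of ASFRs = 0.168 + 0.257 + 0.259 + 0.136 + 0.068 + 0.020 + 0.004 = 0.912
  TFR = 5 × 0.912 = 4.56
Difference = 4.42 − 4.56 = -0.14

-0.140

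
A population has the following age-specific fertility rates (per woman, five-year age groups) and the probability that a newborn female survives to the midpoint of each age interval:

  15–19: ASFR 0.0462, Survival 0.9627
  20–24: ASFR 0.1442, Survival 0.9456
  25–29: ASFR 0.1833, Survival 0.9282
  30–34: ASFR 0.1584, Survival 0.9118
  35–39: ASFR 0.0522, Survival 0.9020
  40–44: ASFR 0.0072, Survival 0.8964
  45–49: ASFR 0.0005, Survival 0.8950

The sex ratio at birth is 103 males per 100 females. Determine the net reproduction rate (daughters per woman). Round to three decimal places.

Proportion female at birth = 100 / (100 + 103) = 0.49261.
Per-age-group product (5 × ASFR × survival probability):
  15–19: 5 × 0.0462 × 0.9627 = 0.22238
  20–24: 5 × 0.1442 × 0.9456 = 0.68178
  25–29: 5 × 0.1833 × 0.9282 = 0.85070
  30–34: 5 × 0.1584 × 0.9118 = 0.72215
  35–39: 5 × 0.0522 × 0.9020 = 0.23542
  40–44: 5 × 0.0072 × 0.8964 = 0.03227
  45–49: 5 × 0.0005 × 0.8950 = 0.00224
Sum = 2.74694
NRR = 0.49261 × 2.74694 = 1.35317

1.353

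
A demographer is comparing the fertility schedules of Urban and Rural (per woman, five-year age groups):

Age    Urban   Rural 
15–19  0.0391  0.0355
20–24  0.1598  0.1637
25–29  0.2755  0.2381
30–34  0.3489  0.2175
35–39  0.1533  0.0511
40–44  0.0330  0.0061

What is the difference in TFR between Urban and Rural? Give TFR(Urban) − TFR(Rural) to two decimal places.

1.49

Urban:
  Sum of ASFRs = 0.0391 + 0.1598 + 0.2755 + 0.3489 + 0.1533 + 0.0330 = 1.0096
  TFR = 5 × 1.0096 = 5.048
Rural:
  Sum of ASFRs = 0.0355 + 0.1637 + 0.2381 + 0.2175 + 0.0511 + 0.0061 = 0.7120
  TFR = 5 × 0.7120 = 3.56
Difference = 5.048 − 3.56 = 1.488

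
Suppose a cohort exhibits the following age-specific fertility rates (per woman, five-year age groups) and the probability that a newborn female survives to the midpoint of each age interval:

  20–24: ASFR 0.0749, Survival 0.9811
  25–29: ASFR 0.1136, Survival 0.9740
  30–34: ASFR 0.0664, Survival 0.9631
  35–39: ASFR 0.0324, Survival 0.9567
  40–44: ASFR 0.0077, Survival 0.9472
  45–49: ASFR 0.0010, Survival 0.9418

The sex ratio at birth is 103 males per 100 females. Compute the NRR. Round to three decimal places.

0.708

Proportion female at birth = 100 / (100 + 103) = 0.49261.
Survival-weighted fertility by age (5·fₓ·Sₓ):
  20–24: 5 × 0.0749 × 0.9811 = 0.36742
  25–29: 5 × 0.1136 × 0.9740 = 0.55323
  30–34: 5 × 0.0664 × 0.9631 = 0.31975
  35–39: 5 × 0.0324 × 0.9567 = 0.15499
  40–44: 5 × 0.0077 × 0.9472 = 0.03647
  45–49: 5 × 0.0010 × 0.9418 = 0.00471
Sum = 1.43657
NRR = 0.49261 × 1.43657 = 0.70767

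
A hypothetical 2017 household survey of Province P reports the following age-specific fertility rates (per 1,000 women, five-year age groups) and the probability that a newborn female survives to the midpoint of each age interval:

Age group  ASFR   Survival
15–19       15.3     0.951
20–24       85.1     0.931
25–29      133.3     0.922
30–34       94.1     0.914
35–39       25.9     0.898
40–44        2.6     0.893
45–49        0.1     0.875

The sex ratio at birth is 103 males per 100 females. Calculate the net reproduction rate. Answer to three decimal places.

0.809

Proportion female at birth = 100 / (100 + 103) = 0.49261.
Per-age-group product (5 × ASFR × survival probability):
  15–19: 5 × 15.3/1000 × 0.951 = 0.07275
  20–24: 5 × 85.1/1000 × 0.931 = 0.39614
  25–29: 5 × 133.3/1000 × 0.922 = 0.61451
  30–34: 5 × 94.1/1000 × 0.914 = 0.43004
  35–39: 5 × 25.9/1000 × 0.898 = 0.11629
  40–44: 5 × 2.6/1000 × 0.893 = 0.01161
  45–49: 5 × 0.1/1000 × 0.875 = 0.00044
Sum = 1.64178
NRR = 0.49261 × 1.64178 = 0.80876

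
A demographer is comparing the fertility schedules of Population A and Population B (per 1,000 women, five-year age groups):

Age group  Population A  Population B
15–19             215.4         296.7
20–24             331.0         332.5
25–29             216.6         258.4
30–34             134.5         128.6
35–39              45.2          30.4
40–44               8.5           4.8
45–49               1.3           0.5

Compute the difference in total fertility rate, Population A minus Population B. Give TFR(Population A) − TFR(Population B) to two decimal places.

-0.50

Population A:
  Sum of ASFRs = 215.4 + 331.0 + 216.6 + 134.5 + 45.2 + 8.5 + 1.3 = 952.5
  TFR = 5 × 952.5 / 1000 = 4.7625
Population B:
  Sum of ASFRs = 296.7 + 332.5 + 258.4 + 128.6 + 30.4 + 4.8 + 0.5 = 1051.9
  TFR = 5 × 1051.9 / 1000 = 5.2595
Difference = 4.7625 − 5.2595 = -0.497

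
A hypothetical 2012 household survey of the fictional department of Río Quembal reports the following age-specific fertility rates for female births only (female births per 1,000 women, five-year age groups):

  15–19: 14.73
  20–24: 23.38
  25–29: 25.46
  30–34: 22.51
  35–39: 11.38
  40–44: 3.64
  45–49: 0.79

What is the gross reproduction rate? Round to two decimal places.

0.51

Sum of female ASFRs = 14.73 + 23.38 + 25.46 + 22.51 + 11.38 + 3.64 + 0.79 = 101.89
GRR = 5 × 101.89 / 1000 = 0.50945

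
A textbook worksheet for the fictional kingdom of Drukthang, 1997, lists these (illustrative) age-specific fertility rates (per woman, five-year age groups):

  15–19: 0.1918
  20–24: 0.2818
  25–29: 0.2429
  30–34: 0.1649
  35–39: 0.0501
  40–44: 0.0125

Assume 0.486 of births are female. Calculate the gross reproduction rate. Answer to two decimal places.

2.29

Proportion female at birth = 0.486.
Sum of ASFRs = 0.1918 + 0.2818 + 0.2429 + 0.1649 + 0.0501 + 0.0125 = 0.9440
TFR = 5 × 0.9440 = 4.72
GRR = 0.486 × 4.72 = 2.29392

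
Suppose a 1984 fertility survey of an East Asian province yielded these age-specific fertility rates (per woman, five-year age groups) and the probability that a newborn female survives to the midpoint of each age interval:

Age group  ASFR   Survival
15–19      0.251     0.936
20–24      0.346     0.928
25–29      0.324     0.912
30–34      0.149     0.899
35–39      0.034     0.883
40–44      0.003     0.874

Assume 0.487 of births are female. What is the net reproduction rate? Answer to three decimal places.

2.479

Proportion female at birth = 0.487.
Survival-weighted fertility by age (5·fₓ·Sₓ):
  15–19: 5 × 0.251 × 0.936 = 1.17468
  20–24: 5 × 0.346 × 0.928 = 1.60544
  25–29: 5 × 0.324 × 0.912 = 1.47744
  30–34: 5 × 0.149 × 0.899 = 0.66976
  35–39: 5 × 0.034 × 0.883 = 0.15011
  40–44: 5 × 0.003 × 0.874 = 0.01311
Sum = 5.09054
NRR = 0.487 × 5.09054 = 2.47909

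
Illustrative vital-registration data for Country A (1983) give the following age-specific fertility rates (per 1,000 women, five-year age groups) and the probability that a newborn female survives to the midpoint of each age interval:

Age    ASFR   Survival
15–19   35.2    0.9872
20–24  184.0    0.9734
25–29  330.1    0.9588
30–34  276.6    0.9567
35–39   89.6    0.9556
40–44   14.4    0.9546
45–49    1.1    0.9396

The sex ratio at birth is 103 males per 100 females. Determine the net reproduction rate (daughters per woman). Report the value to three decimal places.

2.205

Proportion female at birth = 100 / (100 + 103) = 0.49261.
Each age group contributes 5 × ASFR × survival:
  15–19: 5 × 35.2/1000 × 0.9872 = 0.17375
  20–24: 5 × 184.0/1000 × 0.9734 = 0.89553
  25–29: 5 × 330.1/1000 × 0.9588 = 1.58250
  30–34: 5 × 276.6/1000 × 0.9567 = 1.32312
  35–39: 5 × 89.6/1000 × 0.9556 = 0.42811
  40–44: 5 × 14.4/1000 × 0.9546 = 0.06873
  45–49: 5 × 1.1/1000 × 0.9396 = 0.00517
Sum = 4.47691
NRR = 0.49261 × 4.47691 = 2.20537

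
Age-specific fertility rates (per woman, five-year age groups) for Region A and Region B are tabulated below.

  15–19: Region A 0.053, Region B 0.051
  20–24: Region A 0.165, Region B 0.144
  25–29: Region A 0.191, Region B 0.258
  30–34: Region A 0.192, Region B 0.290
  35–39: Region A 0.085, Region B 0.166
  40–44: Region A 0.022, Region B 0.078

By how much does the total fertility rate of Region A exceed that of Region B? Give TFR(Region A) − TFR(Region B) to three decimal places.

-1.395

Region A:
  Sum of ASFRs = 0.053 + 0.165 + 0.191 + 0.192 + 0.085 + 0.022 = 0.708
  TFR = 5 × 0.708 = 3.54
Region B:
  Sum of ASFRs = 0.051 + 0.144 + 0.258 + 0.290 + 0.166 + 0.078 = 0.987
  TFR = 5 × 0.987 = 4.935
Difference = 3.54 − 4.935 = -1.395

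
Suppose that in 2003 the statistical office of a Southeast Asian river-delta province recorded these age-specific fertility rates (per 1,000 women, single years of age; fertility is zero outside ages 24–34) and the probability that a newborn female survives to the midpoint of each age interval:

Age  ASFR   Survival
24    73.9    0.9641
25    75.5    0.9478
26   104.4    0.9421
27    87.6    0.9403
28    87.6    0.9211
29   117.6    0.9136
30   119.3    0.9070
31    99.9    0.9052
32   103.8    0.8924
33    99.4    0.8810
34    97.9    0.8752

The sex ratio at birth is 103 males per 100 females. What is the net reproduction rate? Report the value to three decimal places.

0.481

Proportion female at birth = 100 / (100 + 103) = 0.49261.
Weighting each age-specific rate by interval width and survival:
  24: 1 × 73.9/1000 × 0.9641 = 0.07125
  25: 1 × 75.5/1000 × 0.9478 = 0.07156
  26: 1 × 104.4/1000 × 0.9421 = 0.09836
  27: 1 × 87.6/1000 × 0.9403 = 0.08237
  28: 1 × 87.6/1000 × 0.9211 = 0.08069
  29: 1 × 117.6/1000 × 0.9136 = 0.10744
  30: 1 × 119.3/1000 × 0.9070 = 0.10821
  31: 1 × 99.9/1000 × 0.9052 = 0.09043
  32: 1 × 103.8/1000 × 0.8924 = 0.09263
  33: 1 × 99.4/1000 × 0.8810 = 0.08757
  34: 1 × 97.9/1000 × 0.8752 = 0.08568
Sum = 0.97619
NRR = 0.49261 × 0.97619 = 0.48088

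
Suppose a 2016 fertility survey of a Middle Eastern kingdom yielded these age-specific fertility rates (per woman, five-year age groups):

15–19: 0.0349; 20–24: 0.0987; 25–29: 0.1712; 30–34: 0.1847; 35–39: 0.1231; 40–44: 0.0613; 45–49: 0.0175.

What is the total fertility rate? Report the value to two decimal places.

Sum of ASFRs = 0.0349 + 0.0987 + 0.1712 + 0.1847 + 0.1231 + 0.0613 + 0.0175 = 0.6914
TFR = 5 × 0.6914 = 3.457

3.46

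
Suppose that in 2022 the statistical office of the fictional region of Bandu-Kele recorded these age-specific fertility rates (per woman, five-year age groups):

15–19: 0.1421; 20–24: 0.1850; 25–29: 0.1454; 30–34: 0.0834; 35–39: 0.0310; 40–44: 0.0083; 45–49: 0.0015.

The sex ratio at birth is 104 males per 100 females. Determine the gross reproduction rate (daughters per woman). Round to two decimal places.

1.46

Proportion female at birth = 100 / (100 + 104) = 0.49020.
Sum of ASFRs = 0.1421 + 0.1850 + 0.1454 + 0.0834 + 0.0310 + 0.0083 + 0.0015 = 0.5967
TFR = 5 × 0.5967 = 2.9835
GRR = 0.49020 × 2.9835 = 1.46251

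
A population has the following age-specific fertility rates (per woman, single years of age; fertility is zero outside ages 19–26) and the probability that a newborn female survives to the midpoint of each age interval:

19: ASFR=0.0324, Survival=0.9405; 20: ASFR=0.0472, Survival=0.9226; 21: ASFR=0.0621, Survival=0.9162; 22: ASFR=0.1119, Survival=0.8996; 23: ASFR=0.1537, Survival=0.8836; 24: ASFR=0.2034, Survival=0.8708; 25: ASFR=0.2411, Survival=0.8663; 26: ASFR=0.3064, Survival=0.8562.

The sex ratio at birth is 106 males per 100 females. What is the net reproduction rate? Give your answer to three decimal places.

0.493

Proportion female at birth = 100 / (100 + 106) = 0.48544.
Per-age-group product (1 × ASFR × survival probability):
  19: 1 × 0.0324 × 0.9405 = 0.03047
  20: 1 × 0.0472 × 0.9226 = 0.04355
  21: 1 × 0.0621 × 0.9162 = 0.05690
  22: 1 × 0.1119 × 0.8996 = 0.10067
  23: 1 × 0.1537 × 0.8836 = 0.13581
  24: 1 × 0.2034 × 0.8708 = 0.17712
  25: 1 × 0.2411 × 0.8663 = 0.20886
  26: 1 × 0.3064 × 0.8562 = 0.26234
Sum = 1.01572
NRR = 0.48544 × 1.01572 = 0.49307
An NRR under 1 implies long-run decline under these rates.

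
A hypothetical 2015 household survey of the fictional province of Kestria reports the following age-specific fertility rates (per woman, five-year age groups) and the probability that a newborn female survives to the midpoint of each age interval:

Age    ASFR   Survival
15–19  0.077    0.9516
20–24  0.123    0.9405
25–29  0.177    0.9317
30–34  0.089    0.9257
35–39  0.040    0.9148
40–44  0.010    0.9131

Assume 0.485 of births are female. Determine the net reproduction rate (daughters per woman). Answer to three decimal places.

1.169

Proportion female at birth = 0.485.
Survival-weighted fertility by age (5·fₓ·Sₓ):
  15–19: 5 × 0.077 × 0.9516 = 0.36637
  20–24: 5 × 0.123 × 0.9405 = 0.57841
  25–29: 5 × 0.177 × 0.9317 = 0.82455
  30–34: 5 × 0.089 × 0.9257 = 0.41194
  35–39: 5 × 0.040 × 0.9148 = 0.18296
  40–44: 5 × 0.010 × 0.9131 = 0.04566
Sum = 2.40989
NRR = 0.485 × 2.40989 = 1.16880
With NRR above 1 the population is above replacement fertility.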